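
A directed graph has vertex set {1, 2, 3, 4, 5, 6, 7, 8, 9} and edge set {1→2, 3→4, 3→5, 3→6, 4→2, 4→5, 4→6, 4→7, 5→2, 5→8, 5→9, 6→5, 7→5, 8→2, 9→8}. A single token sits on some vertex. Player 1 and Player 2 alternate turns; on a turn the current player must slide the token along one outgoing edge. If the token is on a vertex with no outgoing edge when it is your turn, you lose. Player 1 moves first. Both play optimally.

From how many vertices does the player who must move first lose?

Build the W/L table. Terminal = L. A non-terminal position is W if it has a move to some L; otherwise it is L.
Every edge goes from a vertex to one that appears earlier in the order 2, 8, 9, 1, 5, 7, 6, 4, 3, so processing vertices in that order labels each vertex after all of its successors.
2: no outgoing edge → L
8: W (go to 2, an L position)
9: L (sole option 8(W) is W)
1: W (go to 2, an L position)
5: W (go to 9, an L position)
7: L (sole option 5(W) is W)
6: L (sole option 5(W) is W)
4: W (go to 6, an L position)
3: W (go to 6, an L position)
The L vertices are 2, 6, 7, 9; that is 4 in all.

4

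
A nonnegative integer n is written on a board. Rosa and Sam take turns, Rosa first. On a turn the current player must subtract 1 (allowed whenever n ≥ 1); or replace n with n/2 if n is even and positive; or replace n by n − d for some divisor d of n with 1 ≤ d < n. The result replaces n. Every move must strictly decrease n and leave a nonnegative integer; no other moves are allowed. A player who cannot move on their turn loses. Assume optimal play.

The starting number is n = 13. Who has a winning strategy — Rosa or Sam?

Sam wins.

Work bottom-up. With no move the player to move loses. Otherwise the position is W if at least one move leads to an L position for the opponent, and L if every move leads to a W.
n=0: no move → L
n=1: can move to 0, which is L ⇒ W
n=2: the only move is to 1(W), a W ⇒ L
n=3: can move to 2, which is L ⇒ W
n=4: can move to 2, which is L ⇒ W
n=5: the only move is to 4(W), a W ⇒ L
n=6: can move to 5, which is L ⇒ W
n=7: the only move is to 6(W), a W ⇒ L
n=8: can move to 7, which is L ⇒ W
n=9: moves to 6(W), 8(W); every one is W ⇒ L
n=10: can move to 5, which is L ⇒ W
n=11: the only move is to 10(W), a W ⇒ L
n=12: can move to 9, which is L ⇒ W
n=13: the only move is to 12(W), a W ⇒ L
The starting position 13 is L: whatever Rosa does, the opponent receives a W position.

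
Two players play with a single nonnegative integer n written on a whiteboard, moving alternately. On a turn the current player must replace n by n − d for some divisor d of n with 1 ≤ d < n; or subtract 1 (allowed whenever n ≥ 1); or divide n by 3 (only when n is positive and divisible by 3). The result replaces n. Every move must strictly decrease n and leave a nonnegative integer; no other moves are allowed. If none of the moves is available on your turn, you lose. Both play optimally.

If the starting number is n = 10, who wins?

Compute win/loss labels from the base case upward. A position with no move is L. Any other position is W if it can reach an L in one move, else L.
n=0: no move → L
n=1: can move to 0, which is L ⇒ W
n=2: the only move is to 1(W), a W ⇒ L
n=3: can move to 2, which is L ⇒ W
n=4: can move to 2, which is L ⇒ W
n=5: the only move is to 4(W), a W ⇒ L
n=6: can move to 2, which is L ⇒ W
n=7: the only move is to 6(W), a W ⇒ L
n=8: can move to 7, which is L ⇒ W
n=9: moves to 3(W), 6(W), 8(W); every one is W ⇒ L
n=10: can move to 5, which is L ⇒ W
The starting position 10 is W: the player to move should move to 5, handing over an L position.

The first player wins.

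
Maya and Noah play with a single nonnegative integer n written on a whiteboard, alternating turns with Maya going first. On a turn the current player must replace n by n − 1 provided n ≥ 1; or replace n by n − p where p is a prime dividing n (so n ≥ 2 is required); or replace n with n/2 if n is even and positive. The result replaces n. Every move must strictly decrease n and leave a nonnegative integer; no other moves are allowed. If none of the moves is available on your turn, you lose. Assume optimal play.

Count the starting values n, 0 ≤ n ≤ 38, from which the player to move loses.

Positions with no move are L. A position that does have a move is losing for the player to move precisely when every available move leads to a winning position for the opponent. Fill in the labels:
n=0: no move → L
n=1: →0(L), so W
n=2: →0(L), so W
n=3: →0(L), so W
n=4: →2(W), 3(W) — all W, so L
n=5: →0(L), so W
n=6: →4(L), so W
n=7: →0(L), so W
n=8: →4(L), so W
n=9: →6(W), 8(W) — all W, so L
n=10: →9(L), so W
n=11: →0(L), so W
n=12: →9(L), so W
n=13: →0(L), so W
n=14: →7(W), 12(W), 13(W) — all W, so L
n=15: →14(L), so W
n=16: →14(L), so W
n=17: →0(L), so W
n=18: →9(L), so W
n=19: →0(L), so W
n=20: →10(W), 15(W), 18(W), 19(W) — all W, so L
n=21: →14(L), so W
n=22: →20(L), so W
n=23: →0(L), so W
n=24: →12(W), 21(W), 22(W), 23(W) — all W, so L
n=25: →20(L), so W
n=26: →24(L), so W
n=27: →24(L), so W
n=28: →14(L), so W
n=29: →0(L), so W
n=30: →15(W), 25(W), 27(W), 28(W), 29(W) — all W, so L
n=31: →0(L), so W
n=32: →30(L), so W
n=33: →30(L), so W
n=34: →17(W), 32(W), 33(W) — all W, so L
n=35: →30(L), so W
n=36: →34(L), so W
n=37: →0(L), so W
n=38: →19(W), 36(W), 37(W) — all W, so L
L entries with 0 ≤ n ≤ 38: n = 0, 4, 9, 14, 20, 24, 30, 34, 38; that makes 9.

9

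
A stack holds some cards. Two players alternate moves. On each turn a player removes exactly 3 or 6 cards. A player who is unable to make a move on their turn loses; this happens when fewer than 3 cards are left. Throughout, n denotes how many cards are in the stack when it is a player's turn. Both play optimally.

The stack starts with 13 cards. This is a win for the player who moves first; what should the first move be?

Remove 3, leaving 10.

Work bottom-up. With no move the player to move loses. Otherwise the position is W if at least one move leads to an L position for the opponent, and L if every move leads to a W.
n=0: no move → L
n=1: no move → L
n=2: no move → L
n=3: reaches L-position 0 → W
n=4: reaches L-position 1 → W
n=5: reaches L-position 2 → W
n=6: reaches L-position 0 → W
n=7: reaches L-position 1 → W
n=8: reaches L-position 2 → W
n=9: only reaches 6(W), 3(W), all W → L
n=10: only reaches 7(W), 4(W), all W → L
n=11: only reaches 8(W), 5(W), all W → L
n=12: reaches L-position 9 → W
n=13: reaches L-position 10 → W
From 13, the L positions reachable in one move are: 10.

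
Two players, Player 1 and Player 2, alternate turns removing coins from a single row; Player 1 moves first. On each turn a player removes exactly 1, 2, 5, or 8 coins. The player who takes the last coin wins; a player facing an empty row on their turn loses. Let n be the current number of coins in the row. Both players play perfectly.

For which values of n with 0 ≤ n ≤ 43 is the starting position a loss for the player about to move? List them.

Work bottom-up. With no move the player to move loses. Otherwise the position is W if at least one move leads to an L position for the opponent, and L if every move leads to a W.
n=0: no move → L
n=1: can move to 0, which is L ⇒ W
n=2: can move to 0, which is L ⇒ W
n=3: moves to 2(W), 1(W); every one is W ⇒ L
n=4: can move to 3, which is L ⇒ W
n=5: can move to 3, which is L ⇒ W
n=6: moves to 5(W), 4(W), 1(W); every one is W ⇒ L
n=7: can move to 6, which is L ⇒ W
n=8: can move to 6, which is L ⇒ W
n=9: moves to 8(W), 7(W), 4(W), 1(W); every one is W ⇒ L
n=10: can move to 9, which is L ⇒ W
n=11: can move to 9, which is L ⇒ W
n=12: moves to 11(W), 10(W), 7(W), 4(W); every one is W ⇒ L
n=13: can move to 12, which is L ⇒ W
n=14: can move to 12, which is L ⇒ W
n=15: moves to 14(W), 13(W), 10(W), 7(W); every one is W ⇒ L
n=16: can move to 15, which is L ⇒ W
n=17: can move to 15, which is L ⇒ W
n=18: moves to 17(W), 16(W), 13(W), 10(W); every one is W ⇒ L
n=19: can move to 18, which is L ⇒ W
n=20: can move to 18, which is L ⇒ W
n=21: moves to 20(W), 19(W), 16(W), 13(W); every one is W ⇒ L
n=22: can move to 21, which is L ⇒ W
n=23: can move to 21, which is L ⇒ W
n=24: moves to 23(W), 22(W), 19(W), 16(W); every one is W ⇒ L
n=25: can move to 24, which is L ⇒ W
n=26: can move to 24, which is L ⇒ W
n=27: moves to 26(W), 25(W), 22(W), 19(W); every one is W ⇒ L
n=28: can move to 27, which is L ⇒ W
n=29: can move to 27, which is L ⇒ W
n=30: moves to 29(W), 28(W), 25(W), 22(W); every one is W ⇒ L
n=31: can move to 30, which is L ⇒ W
n=32: can move to 30, which is L ⇒ W
n=33: moves to 32(W), 31(W), 28(W), 25(W); every one is W ⇒ L
n=34: can move to 33, which is L ⇒ W
n=35: can move to 33, which is L ⇒ W
n=36: moves to 35(W), 34(W), 31(W), 28(W); every one is W ⇒ L
n=37: can move to 36, which is L ⇒ W
n=38: can move to 36, which is L ⇒ W
n=39: moves to 38(W), 37(W), 34(W), 31(W); every one is W ⇒ L
n=40: can move to 39, which is L ⇒ W
n=41: can move to 39, which is L ⇒ W
n=42: moves to 41(W), 40(W), 37(W), 34(W); every one is W ⇒ L
n=43: can move to 42, which is L ⇒ W
Reading off the rows marked L gives the requested list; there are 15 such values of n.

0, 3, 6, 9, 12, 15, 18, 21, 24, 27, 30, 33, 36, 39, 42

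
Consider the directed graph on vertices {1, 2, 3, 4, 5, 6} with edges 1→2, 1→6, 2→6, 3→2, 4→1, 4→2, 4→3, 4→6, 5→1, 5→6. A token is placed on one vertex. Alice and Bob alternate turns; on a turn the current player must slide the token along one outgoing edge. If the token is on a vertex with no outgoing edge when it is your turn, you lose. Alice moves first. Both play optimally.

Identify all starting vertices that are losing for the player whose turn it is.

Positions with no move are L. A position that does have a move is losing for the player to move precisely when every available move leads to a winning position for the opponent. Fill in the labels:
Every edge goes from a vertex to one that appears earlier in the order 6, 2, 1, 3, 4, 5, so processing vertices in that order labels each vertex after all of its successors.
6: no outgoing edge → L
2: can move to 6, which is L ⇒ W
1: can move to 6, which is L ⇒ W
3: the only move is to 2(W), a W ⇒ L
4: can move to 3, which is L ⇒ W
5: can move to 6, which is L ⇒ W
Reading off the rows marked L gives the requested list; there are 2 such vertices.

3, 6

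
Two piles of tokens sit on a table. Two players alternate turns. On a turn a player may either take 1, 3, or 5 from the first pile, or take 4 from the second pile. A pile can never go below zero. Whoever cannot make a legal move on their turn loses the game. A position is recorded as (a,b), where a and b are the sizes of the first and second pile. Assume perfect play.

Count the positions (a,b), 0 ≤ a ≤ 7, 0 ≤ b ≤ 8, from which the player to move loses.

36

Classify positions by backward induction: terminal positions (no move available) are L. From any other position, the mover wins iff some move reaches an L.
Every move lowers a or b (never raises either), so fill the grid row by row in increasing a, and left to right within a row: each cell's successors are then already labelled.
      b=0  b=1  b=2  b=3  b=4  b=5  b=6  b=7  b=8
a=0:    L    L    L    L    W    W    W    W    L
a=1:    W    W    W    W    L    L    L    L    W
a=2:    L    L    L    L    W    W    W    W    L
a=3:    W    W    W    W    L    L    L    L    W
a=4:    L    L    L    L    W    W    W    W    L
a=5:    W    W    W    W    L    L    L    L    W
a=6:    L    L    L    L    W    W    W    W    L
a=7:    W    W    W    W    L    L    L    L    W
Cells with no legal move (terminal, hence L): (0,0), (0,1), (0,2), (0,3).
The remaining L cells, each justified by listing all of its moves:
(0,8): the only move is to (0,4)(W), a W ⇒ L
(1,4): moves to (0,4)(W), (1,0)(W); every one is W ⇒ L
(1,5): moves to (0,5)(W), (1,1)(W); every one is W ⇒ L
(1,6): moves to (0,6)(W), (1,2)(W); every one is W ⇒ L
(1,7): moves to (0,7)(W), (1,3)(W); every one is W ⇒ L
(2,0): the only move is to (1,0)(W), a W ⇒ L
(2,1): the only move is to (1,1)(W), a W ⇒ L
(2,2): the only move is to (1,2)(W), a W ⇒ L
(2,3): the only move is to (1,3)(W), a W ⇒ L
(2,8): moves to (1,8)(W), (2,4)(W); every one is W ⇒ L
(3,4): moves to (2,4)(W), (0,4)(W), (3,0)(W); every one is W ⇒ L
(3,5): moves to (2,5)(W), (0,5)(W), (3,1)(W); every one is W ⇒ L
(3,6): moves to (2,6)(W), (0,6)(W), (3,2)(W); every one is W ⇒ L
(3,7): moves to (2,7)(W), (0,7)(W), (3,3)(W); every one is W ⇒ L
(4,0): moves to (3,0)(W), (1,0)(W); every one is W ⇒ L
(4,1): moves to (3,1)(W), (1,1)(W); every one is W ⇒ L
(4,2): moves to (3,2)(W), (1,2)(W); every one is W ⇒ L
(4,3): moves to (3,3)(W), (1,3)(W); every one is W ⇒ L
(4,8): moves to (3,8)(W), (1,8)(W), (4,4)(W); every one is W ⇒ L
(5,4): moves to (4,4)(W), (2,4)(W), (0,4)(W), (5,0)(W); every one is W ⇒ L
(5,5): moves to (4,5)(W), (2,5)(W), (0,5)(W), (5,1)(W); every one is W ⇒ L
(5,6): moves to (4,6)(W), (2,6)(W), (0,6)(W), (5,2)(W); every one is W ⇒ L
(5,7): moves to (4,7)(W), (2,7)(W), (0,7)(W), (5,3)(W); every one is W ⇒ L
(6,0): moves to (5,0)(W), (3,0)(W), (1,0)(W); every one is W ⇒ L
(6,1): moves to (5,1)(W), (3,1)(W), (1,1)(W); every one is W ⇒ L
(6,2): moves to (5,2)(W), (3,2)(W), (1,2)(W); every one is W ⇒ L
(6,3): moves to (5,3)(W), (3,3)(W), (1,3)(W); every one is W ⇒ L
(6,8): moves to (5,8)(W), (3,8)(W), (1,8)(W), (6,4)(W); every one is W ⇒ L
(7,4): moves to (6,4)(W), (4,4)(W), (2,4)(W), (7,0)(W); every one is W ⇒ L
(7,5): moves to (6,5)(W), (4,5)(W), (2,5)(W), (7,1)(W); every one is W ⇒ L
(7,6): moves to (6,6)(W), (4,6)(W), (2,6)(W), (7,2)(W); every one is W ⇒ L
(7,7): moves to (6,7)(W), (4,7)(W), (2,7)(W), (7,3)(W); every one is W ⇒ L
Every other cell has at least one move into one of the L cells above, so it is W.
L cells per row: a=0: 5, a=1: 4, a=2: 5, a=3: 4, a=4: 5, a=5: 4, a=6: 5, a=7: 4; total 36.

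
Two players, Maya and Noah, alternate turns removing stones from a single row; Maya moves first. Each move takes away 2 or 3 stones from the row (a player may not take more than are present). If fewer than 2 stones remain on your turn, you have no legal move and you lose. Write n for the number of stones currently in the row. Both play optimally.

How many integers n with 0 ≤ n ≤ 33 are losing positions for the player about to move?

Classify positions by backward induction: terminal positions (no move available) are L. From any other position, the mover wins iff some move reaches an L.
n=0: no move → L
n=1: no move → L
n=2: reaches L-position 0 → W
n=3: reaches L-position 1 → W
n=4: reaches L-position 1 → W
n=5: only reaches 3(W), 2(W), all W → L
n=6: only reaches 4(W), 3(W), all W → L
n=7: reaches L-position 5 → W
n=8: reaches L-position 6 → W
n=9: reaches L-position 6 → W
n=10: only reaches 8(W), 7(W), all W → L
n=11: only reaches 9(W), 8(W), all W → L
n=12: reaches L-position 10 → W
n=13: reaches L-position 11 → W
n=14: reaches L-position 11 → W
n=15: only reaches 13(W), 12(W), all W → L
n=16: only reaches 14(W), 13(W), all W → L
n=17: reaches L-position 15 → W
n=18: reaches L-position 16 → W
n=19: reaches L-position 16 → W
n=20: only reaches 18(W), 17(W), all W → L
n=21: only reaches 19(W), 18(W), all W → L
n=22: reaches L-position 20 → W
n=23: reaches L-position 21 → W
n=24: reaches L-position 21 → W
n=25: only reaches 23(W), 22(W), all W → L
n=26: only reaches 24(W), 23(W), all W → L
n=27: reaches L-position 25 → W
n=28: reaches L-position 26 → W
n=29: reaches L-position 26 → W
n=30: only reaches 28(W), 27(W), all W → L
n=31: only reaches 29(W), 28(W), all W → L
n=32: reaches L-position 30 → W
n=33: reaches L-position 31 → W
L entries with 0 ≤ n ≤ 33: n = 0, 1, 5, 6, 10, 11, 15, 16, 20, 21, 25, 26, 30, 31; that makes 14.

14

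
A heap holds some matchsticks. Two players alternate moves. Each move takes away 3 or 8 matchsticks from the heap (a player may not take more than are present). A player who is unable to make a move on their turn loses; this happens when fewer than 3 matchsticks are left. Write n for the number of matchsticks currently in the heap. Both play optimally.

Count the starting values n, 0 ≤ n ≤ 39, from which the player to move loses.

19

Classify positions by backward induction: terminal positions (no move available) are L. From any other position, the mover wins iff some move reaches an L.
n=0: no move → L
n=1: no move → L
n=2: no move → L
n=3: →0(L), so W
n=4: →1(L), so W
n=5: →2(L), so W
n=6: →3(W) only, which is W, so L
n=7: →4(W) only, which is W, so L
n=8: →0(L), so W
n=9: →6(L), so W
n=10: →7(L), so W
n=11: →8(W), 3(W) — all W, so L
n=12: →9(W), 4(W) — all W, so L
n=13: →10(W), 5(W) — all W, so L
n=14: →11(L), so W
n=15: →12(L), so W
n=16: →13(L), so W
n=17: →14(W), 9(W) — all W, so L
n=18: →15(W), 10(W) — all W, so L
n=19: →11(L), so W
n=20: →17(L), so W
n=21: →18(L), so W
n=22: →19(W), 14(W) — all W, so L
n=23: →20(W), 15(W) — all W, so L
n=24: →21(W), 16(W) — all W, so L
n=25: →22(L), so W
n=26: →23(L), so W
n=27: →24(L), so W
n=28: →25(W), 20(W) — all W, so L
n=29: →26(W), 21(W) — all W, so L
n=30: →22(L), so W
n=31: →28(L), so W
n=32: →29(L), so W
n=33: →30(W), 25(W) — all W, so L
n=34: →31(W), 26(W) — all W, so L
n=35: →32(W), 27(W) — all W, so L
n=36: →33(L), so W
n=37: →34(L), so W
n=38: →35(L), so W
n=39: →36(W), 31(W) — all W, so L
L entries with 0 ≤ n ≤ 39: n = 0, 1, 2, 6, 7, 11, 12, 13, 17, 18, 22, 23, 24, 28, 29, 33, 34, 35, 39; that makes 19.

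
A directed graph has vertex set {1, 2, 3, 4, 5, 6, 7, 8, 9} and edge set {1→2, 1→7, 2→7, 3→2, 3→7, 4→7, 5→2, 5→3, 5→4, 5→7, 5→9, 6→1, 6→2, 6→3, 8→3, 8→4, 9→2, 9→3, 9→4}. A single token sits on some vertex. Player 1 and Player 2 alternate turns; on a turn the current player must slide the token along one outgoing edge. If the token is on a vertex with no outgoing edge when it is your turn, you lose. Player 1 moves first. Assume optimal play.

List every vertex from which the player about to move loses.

Label each position W (a win for the player to move) or L (a loss). A position with no legal move is L; any other position is W exactly when some move reaches an L, and L when every move reaches a W.
Every edge goes from a vertex to one that appears earlier in the order 7, 2, 3, 1, 4, 9, 6, 5, 8, so processing vertices in that order labels each vertex after all of its successors.
7: no outgoing edge → L
2: can move to 7, which is L ⇒ W
3: can move to 7, which is L ⇒ W
1: can move to 7, which is L ⇒ W
4: can move to 7, which is L ⇒ W
9: moves to 4(W), 3(W), 2(W); every one is W ⇒ L
6: moves to 1(W), 3(W), 2(W); every one is W ⇒ L
5: can move to 9, which is L ⇒ W
8: moves to 4(W), 3(W); every one is W ⇒ L
The losing starting vertices are exactly the entries labelled L in this table (4 of them).

6, 7, 8, 9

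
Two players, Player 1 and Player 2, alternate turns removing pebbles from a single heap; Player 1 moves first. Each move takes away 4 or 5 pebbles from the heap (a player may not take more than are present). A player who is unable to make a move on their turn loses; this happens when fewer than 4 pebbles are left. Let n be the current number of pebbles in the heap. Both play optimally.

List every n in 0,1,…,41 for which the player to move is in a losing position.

0, 1, 2, 3, 9, 10, 11, 12, 18, 19, 20, 21, 27, 28, 29, 30, 36, 37, 38, 39

Classify positions by backward induction: terminal positions (no move available) are L. From any other position, the mover wins iff some move reaches an L.
n=0: no move → L
n=1: no move → L
n=2: no move → L
n=3: no move → L
n=4: W (go to 0, an L position)
n=5: W (go to 1, an L position)
n=6: W (go to 2, an L position)
n=7: W (go to 3, an L position)
n=8: W (go to 3, an L position)
n=9: L (options 5(W), 4(W) are all W)
n=10: L (options 6(W), 5(W) are all W)
n=11: L (options 7(W), 6(W) are all W)
n=12: L (options 8(W), 7(W) are all W)
n=13: W (go to 9, an L position)
n=14: W (go to 10, an L position)
n=15: W (go to 11, an L position)
n=16: W (go to 12, an L position)
n=17: W (go to 12, an L position)
n=18: L (options 14(W), 13(W) are all W)
n=19: L (options 15(W), 14(W) are all W)
n=20: L (options 16(W), 15(W) are all W)
n=21: L (options 17(W), 16(W) are all W)
n=22: W (go to 18, an L position)
n=23: W (go to 19, an L position)
n=24: W (go to 20, an L position)
n=25: W (go to 21, an L position)
n=26: W (go to 21, an L position)
n=27: L (options 23(W), 22(W) are all W)
n=28: L (options 24(W), 23(W) are all W)
n=29: L (options 25(W), 24(W) are all W)
n=30: L (options 26(W), 25(W) are all W)
n=31: W (go to 27, an L position)
n=32: W (go to 28, an L position)
n=33: W (go to 29, an L position)
n=34: W (go to 30, an L position)
n=35: W (go to 30, an L position)
n=36: L (options 32(W), 31(W) are all W)
n=37: L (options 33(W), 32(W) are all W)
n=38: L (options 34(W), 33(W) are all W)
n=39: L (options 35(W), 34(W) are all W)
n=40: W (go to 36, an L position)
n=41: W (go to 37, an L position)
The losing starting values of n are exactly the entries labelled L in this table (20 of them).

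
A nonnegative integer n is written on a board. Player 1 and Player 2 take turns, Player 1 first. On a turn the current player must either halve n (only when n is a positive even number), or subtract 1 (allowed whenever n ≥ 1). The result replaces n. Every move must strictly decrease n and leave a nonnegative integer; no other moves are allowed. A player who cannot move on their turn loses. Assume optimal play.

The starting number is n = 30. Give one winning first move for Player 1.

Use the standard recursion: the mover loses at a terminal position; elsewhere, the mover wins exactly when some move hands the opponent an L position.
n=0: no move → L
n=1: can move to 0, which is L ⇒ W
n=2: the only move is to 1(W), a W ⇒ L
n=3: can move to 2, which is L ⇒ W
n=4: can move to 2, which is L ⇒ W
n=5: the only move is to 4(W), a W ⇒ L
n=6: can move to 5, which is L ⇒ W
n=7: the only move is to 6(W), a W ⇒ L
n=8: can move to 7, which is L ⇒ W
n=9: the only move is to 8(W), a W ⇒ L
n=10: can move to 5, which is L ⇒ W
n=11: the only move is to 10(W), a W ⇒ L
n=12: can move to 11, which is L ⇒ W
n=13: the only move is to 12(W), a W ⇒ L
n=14: can move to 7, which is L ⇒ W
n=15: the only move is to 14(W), a W ⇒ L
n=16: can move to 15, which is L ⇒ W
n=17: the only move is to 16(W), a W ⇒ L
n=18: can move to 9, which is L ⇒ W
n=19: the only move is to 18(W), a W ⇒ L
n=20: can move to 19, which is L ⇒ W
n=21: the only move is to 20(W), a W ⇒ L
n=22: can move to 11, which is L ⇒ W
n=23: the only move is to 22(W), a W ⇒ L
n=24: can move to 23, which is L ⇒ W
n=25: the only move is to 24(W), a W ⇒ L
n=26: can move to 13, which is L ⇒ W
n=27: the only move is to 26(W), a W ⇒ L
n=28: can move to 27, which is L ⇒ W
n=29: the only move is to 28(W), a W ⇒ L
n=30: can move to 15, which is L ⇒ W
From 30, the L positions reachable in one move are: 15, 29. Any move reaching one of these is winning.

Move to 15.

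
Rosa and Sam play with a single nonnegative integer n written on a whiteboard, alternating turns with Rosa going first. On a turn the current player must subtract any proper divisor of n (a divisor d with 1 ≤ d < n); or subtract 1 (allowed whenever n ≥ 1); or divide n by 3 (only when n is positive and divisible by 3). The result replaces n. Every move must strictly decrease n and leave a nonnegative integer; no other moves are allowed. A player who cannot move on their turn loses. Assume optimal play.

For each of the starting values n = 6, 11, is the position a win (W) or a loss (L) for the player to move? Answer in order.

6: W, 11: L

Positions with no move are L. A position that does have a move is losing for the player to move precisely when every available move leads to a winning position for the opponent. Fill in the labels:
n=0: no move → L
n=1: can move to 0, which is L ⇒ W
n=2: the only move is to 1(W), a W ⇒ L
n=3: can move to 2, which is L ⇒ W
n=4: can move to 2, which is L ⇒ W
n=5: the only move is to 4(W), a W ⇒ L
n=6: can move to 2, which is L ⇒ W
n=7: the only move is to 6(W), a W ⇒ L
n=8: can move to 7, which is L ⇒ W
n=9: moves to 3(W), 6(W), 8(W); every one is W ⇒ L
n=10: can move to 5, which is L ⇒ W
n=11: the only move is to 10(W), a W ⇒ L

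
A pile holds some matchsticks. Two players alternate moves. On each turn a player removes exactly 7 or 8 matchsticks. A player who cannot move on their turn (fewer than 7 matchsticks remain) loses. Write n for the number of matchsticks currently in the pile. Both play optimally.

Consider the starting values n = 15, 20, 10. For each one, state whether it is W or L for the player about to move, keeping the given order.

Compute win/loss labels from the base case upward. A position with no move is L. Any other position is W if it can reach an L in one move, else L.
n=0: no move → L
n=1: no move → L
n=2: no move → L
n=3: no move → L
n=4: no move → L
n=5: no move → L
n=6: no move → L
n=7: can move to 0, which is L ⇒ W
n=8: can move to 1, which is L ⇒ W
n=9: can move to 2, which is L ⇒ W
n=10: can move to 3, which is L ⇒ W
n=11: can move to 4, which is L ⇒ W
n=12: can move to 5, which is L ⇒ W
n=13: can move to 6, which is L ⇒ W
n=14: can move to 6, which is L ⇒ W
n=15: moves to 8(W), 7(W); every one is W ⇒ L
n=16: moves to 9(W), 8(W); every one is W ⇒ L
n=17: moves to 10(W), 9(W); every one is W ⇒ L
n=18: moves to 11(W), 10(W); every one is W ⇒ L
n=19: moves to 12(W), 11(W); every one is W ⇒ L
n=20: moves to 13(W), 12(W); every one is W ⇒ L

15: L, 20: L, 10: W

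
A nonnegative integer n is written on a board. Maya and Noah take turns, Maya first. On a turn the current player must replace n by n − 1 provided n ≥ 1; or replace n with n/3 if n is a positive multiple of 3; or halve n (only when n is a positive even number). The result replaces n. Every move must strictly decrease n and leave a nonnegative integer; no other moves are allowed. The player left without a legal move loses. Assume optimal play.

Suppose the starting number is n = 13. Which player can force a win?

Classify positions by backward induction: terminal positions (no move available) are L. From any other position, the mover wins iff some move reaches an L.
n=0: no move → L
n=1: W (go to 0, an L position)
n=2: L (sole option 1(W) is W)
n=3: W (go to 2, an L position)
n=4: W (go to 2, an L position)
n=5: L (sole option 4(W) is W)
n=6: W (go to 2, an L position)
n=7: L (sole option 6(W) is W)
n=8: W (go to 7, an L position)
n=9: L (options 3(W), 8(W) are all W)
n=10: W (go to 5, an L position)
n=11: L (sole option 10(W) is W)
n=12: W (go to 11, an L position)
n=13: L (sole option 12(W) is W)
Every move from 13 reaches a W position, so the mover loses.

Noah wins.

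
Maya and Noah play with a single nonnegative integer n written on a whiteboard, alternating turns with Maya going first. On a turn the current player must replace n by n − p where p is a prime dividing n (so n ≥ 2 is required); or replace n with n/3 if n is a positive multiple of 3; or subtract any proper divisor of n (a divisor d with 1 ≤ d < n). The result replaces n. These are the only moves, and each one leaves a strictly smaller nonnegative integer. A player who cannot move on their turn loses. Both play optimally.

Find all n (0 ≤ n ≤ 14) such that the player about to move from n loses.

0, 1, 4, 9, 14

Classify positions by backward induction: terminal positions (no move available) are L. From any other position, the mover wins iff some move reaches an L.
n=0: no move → L
n=1: no move → L
n=2: W (go to 0, an L position)
n=3: W (go to 0, an L position)
n=4: L (options 2(W), 3(W) are all W)
n=5: W (go to 0, an L position)
n=6: W (go to 4, an L position)
n=7: W (go to 0, an L position)
n=8: W (go to 4, an L position)
n=9: L (options 3(W), 6(W), 8(W) are all W)
n=10: W (go to 9, an L position)
n=11: W (go to 0, an L position)
n=12: W (go to 4, an L position)
n=13: W (go to 0, an L position)
n=14: L (options 7(W), 12(W), 13(W) are all W)
The losing starting values of n are exactly the entries labelled L in this table (5 of them).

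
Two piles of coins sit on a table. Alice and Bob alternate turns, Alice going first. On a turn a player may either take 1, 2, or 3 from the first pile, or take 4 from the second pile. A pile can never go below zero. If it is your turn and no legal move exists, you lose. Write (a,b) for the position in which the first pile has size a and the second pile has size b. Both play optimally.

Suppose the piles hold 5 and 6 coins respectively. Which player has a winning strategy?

Bob wins.

Positions with no move are L. A position that does have a move is losing for the player to move precisely when every available move leads to a winning position for the opponent. Fill in the labels:
No move ever increases a pile, so every position that can arise here has a ≤ 5 and b ≤ 6; it is enough to label the cells with 0 ≤ a ≤ 5 and 0 ≤ b ≤ 6.
Every move lowers a or b (never raises either), so fill the grid row by row in increasing a, and left to right within a row: each cell's successors are then already labelled.
      b=0  b=1  b=2  b=3  b=4  b=5  b=6
a=0:    L    L    L    L    W    W    W
a=1:    W    W    W    W    L    L    L
a=2:    W    W    W    W    W    W    W
a=3:    W    W    W    W    W    W    W
a=4:    L    L    L    L    W    W    W
a=5:    W    W    W    W    L    L    L
Cells with no legal move (terminal, hence L): (0,0), (0,1), (0,2), (0,3).
The remaining L cells, each justified by listing all of its moves:
(1,4): →(0,4)(W), (1,0)(W) — all W, so L
(1,5): →(0,5)(W), (1,1)(W) — all W, so L
(1,6): →(0,6)(W), (1,2)(W) — all W, so L
(4,0): →(3,0)(W), (2,0)(W), (1,0)(W) — all W, so L
(4,1): →(3,1)(W), (2,1)(W), (1,1)(W) — all W, so L
(4,2): →(3,2)(W), (2,2)(W), (1,2)(W) — all W, so L
(4,3): →(3,3)(W), (2,3)(W), (1,3)(W) — all W, so L
(5,4): →(4,4)(W), (3,4)(W), (2,4)(W), (5,0)(W) — all W, so L
(5,5): →(4,5)(W), (3,5)(W), (2,5)(W), (5,1)(W) — all W, so L
(5,6): →(4,6)(W), (3,6)(W), (2,6)(W), (5,2)(W) — all W, so L
Every other cell has at least one move into one of the L cells above, so it is W.
Every move from (5,6) reaches a W position, so the mover loses.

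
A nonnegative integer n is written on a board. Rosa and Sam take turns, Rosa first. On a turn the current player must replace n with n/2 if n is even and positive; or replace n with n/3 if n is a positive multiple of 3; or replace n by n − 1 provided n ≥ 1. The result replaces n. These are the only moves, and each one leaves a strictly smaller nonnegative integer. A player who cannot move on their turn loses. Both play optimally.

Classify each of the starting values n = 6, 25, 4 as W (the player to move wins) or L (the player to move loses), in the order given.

Build the W/L table. Terminal = L. A non-terminal position is W if it has a move to some L; otherwise it is L.
n=0: no move → L
n=1: can move to 0, which is L ⇒ W
n=2: the only move is to 1(W), a W ⇒ L
n=3: can move to 2, which is L ⇒ W
n=4: can move to 2, which is L ⇒ W
n=5: the only move is to 4(W), a W ⇒ L
n=6: can move to 2, which is L ⇒ W
n=7: the only move is to 6(W), a W ⇒ L
n=8: can move to 7, which is L ⇒ W
n=9: moves to 3(W), 8(W); every one is W ⇒ L
n=10: can move to 5, which is L ⇒ W
n=11: the only move is to 10(W), a W ⇒ L
n=12: can move to 11, which is L ⇒ W
n=13: the only move is to 12(W), a W ⇒ L
n=14: can move to 7, which is L ⇒ W
n=15: can move to 5, which is L ⇒ W
n=16: moves to 8(W), 15(W); every one is W ⇒ L
n=17: can move to 16, which is L ⇒ W
n=18: can move to 9, which is L ⇒ W
n=19: the only move is to 18(W), a W ⇒ L
n=20: can move to 19, which is L ⇒ W
n=21: can move to 7, which is L ⇒ W
n=22: can move to 11, which is L ⇒ W
n=23: the only move is to 22(W), a W ⇒ L
n=24: can move to 23, which is L ⇒ W
n=25: the only move is to 24(W), a W ⇒ L

6: W, 25: L, 4: W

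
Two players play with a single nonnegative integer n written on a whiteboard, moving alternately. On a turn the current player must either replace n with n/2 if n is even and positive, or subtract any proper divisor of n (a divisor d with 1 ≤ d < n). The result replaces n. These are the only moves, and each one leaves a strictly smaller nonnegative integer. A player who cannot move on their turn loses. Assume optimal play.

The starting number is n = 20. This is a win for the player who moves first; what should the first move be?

Positions with no move are L. A position that does have a move is losing for the player to move precisely when every available move leads to a winning position for the opponent. Fill in the labels:
n=0: no move → L
n=1: no move → L
n=2: →1(L), so W
n=3: →2(W) only, which is W, so L
n=4: →3(L), so W
n=5: →4(W) only, which is W, so L
n=6: →3(L), so W
n=7: →6(W) only, which is W, so L
n=8: →7(L), so W
n=9: →6(W), 8(W) — all W, so L
n=10: →5(L), so W
n=11: →10(W) only, which is W, so L
n=12: →9(L), so W
n=13: →12(W) only, which is W, so L
n=14: →7(L), so W
n=15: →10(W), 12(W), 14(W) — all W, so L
n=16: →15(L), so W
n=17: →16(W) only, which is W, so L
n=18: →9(L), so W
n=19: →18(W) only, which is W, so L
n=20: →15(L), so W
From 20, the L positions reachable in one move are: 15, 19. Any move reaching one of these is winning.

Move to 15.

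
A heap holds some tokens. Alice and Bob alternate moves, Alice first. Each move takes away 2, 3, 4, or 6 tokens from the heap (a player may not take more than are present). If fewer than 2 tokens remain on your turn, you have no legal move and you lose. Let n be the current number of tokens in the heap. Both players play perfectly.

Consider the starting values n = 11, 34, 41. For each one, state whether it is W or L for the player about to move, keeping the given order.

Build the W/L table. Terminal = L. A non-terminal position is W if it has a move to some L; otherwise it is L.
n=0: no move → L
n=1: no move → L
n=2: can move to 0, which is L ⇒ W
n=3: can move to 1, which is L ⇒ W
n=4: can move to 1, which is L ⇒ W
n=5: can move to 1, which is L ⇒ W
n=6: can move to 0, which is L ⇒ W
n=7: can move to 1, which is L ⇒ W
n=8: moves to 6(W), 5(W), 4(W), 2(W); every one is W ⇒ L
n=9: moves to 7(W), 6(W), 5(W), 3(W); every one is W ⇒ L
n=10: can move to 8, which is L ⇒ W
n=11: can move to 9, which is L ⇒ W
n=12: can move to 9, which is L ⇒ W
n=13: can move to 9, which is L ⇒ W
n=14: can move to 8, which is L ⇒ W
n=15: can move to 9, which is L ⇒ W
n=16: moves to 14(W), 13(W), 12(W), 10(W); every one is W ⇒ L
n=17: moves to 15(W), 14(W), 13(W), 11(W); every one is W ⇒ L
n=18: can move to 16, which is L ⇒ W
n=19: can move to 17, which is L ⇒ W
n=20: can move to 17, which is L ⇒ W
n=21: can move to 17, which is L ⇒ W
n=22: can move to 16, which is L ⇒ W
n=23: can move to 17, which is L ⇒ W
n=24: moves to 22(W), 21(W), 20(W), 18(W); every one is W ⇒ L
n=25: moves to 23(W), 22(W), 21(W), 19(W); every one is W ⇒ L
n=26: can move to 24, which is L ⇒ W
n=27: can move to 25, which is L ⇒ W
n=28: can move to 25, which is L ⇒ W
n=29: can move to 25, which is L ⇒ W
n=30: can move to 24, which is L ⇒ W
n=31: can move to 25, which is L ⇒ W
n=32: moves to 30(W), 29(W), 28(W), 26(W); every one is W ⇒ L
n=33: moves to 31(W), 30(W), 29(W), 27(W); every one is W ⇒ L
n=34: can move to 32, which is L ⇒ W
n=35: can move to 33, which is L ⇒ W
n=36: can move to 33, which is L ⇒ W
n=37: can move to 33, which is L ⇒ W
n=38: can move to 32, which is L ⇒ W
n=39: can move to 33, which is L ⇒ W
n=40: moves to 38(W), 37(W), 36(W), 34(W); every one is W ⇒ L
n=41: moves to 39(W), 38(W), 37(W), 35(W); every one is W ⇒ L

11: W, 34: W, 41: L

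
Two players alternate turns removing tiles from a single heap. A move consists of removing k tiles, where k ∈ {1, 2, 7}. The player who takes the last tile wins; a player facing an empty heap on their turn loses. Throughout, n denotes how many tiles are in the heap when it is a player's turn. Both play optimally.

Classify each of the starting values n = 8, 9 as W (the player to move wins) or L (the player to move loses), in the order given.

Label each position W (a win for the player to move) or L (a loss). A position with no legal move is L; any other position is W exactly when some move reaches an L, and L when every move reaches a W.
n=0: no move → L
n=1: reaches L-position 0 → W
n=2: reaches L-position 0 → W
n=3: only reaches 2(W), 1(W), all W → L
n=4: reaches L-position 3 → W
n=5: reaches L-position 3 → W
n=6: only reaches 5(W), 4(W), all W → L
n=7: reaches L-position 6 → W
n=8: reaches L-position 6 → W
n=9: only reaches 8(W), 7(W), 2(W), all W → L

8: W, 9: L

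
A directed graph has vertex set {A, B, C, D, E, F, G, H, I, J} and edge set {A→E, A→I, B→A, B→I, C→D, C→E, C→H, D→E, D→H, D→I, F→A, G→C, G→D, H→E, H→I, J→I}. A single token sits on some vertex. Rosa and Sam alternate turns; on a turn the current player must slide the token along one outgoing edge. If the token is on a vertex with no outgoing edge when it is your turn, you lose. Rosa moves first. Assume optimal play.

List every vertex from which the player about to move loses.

E, F, G, I

Work bottom-up. With no move the player to move loses. Otherwise the position is W if at least one move leads to an L position for the opponent, and L if every move leads to a W.
Every edge goes from a vertex to one that appears earlier in the order E, I, H, A, D, F, C, J, G, B, so processing vertices in that order labels each vertex after all of its successors.
E: no outgoing edge → L
I: no outgoing edge → L
H: W (go to I, an L position)
A: W (go to I, an L position)
D: W (go to I, an L position)
F: L (sole option A(W) is W)
C: W (go to E, an L position)
J: W (go to I, an L position)
G: L (options C(W), D(W) are all W)
B: W (go to I, an L position)
Reading off the rows marked L gives the requested list; there are 4 such vertices.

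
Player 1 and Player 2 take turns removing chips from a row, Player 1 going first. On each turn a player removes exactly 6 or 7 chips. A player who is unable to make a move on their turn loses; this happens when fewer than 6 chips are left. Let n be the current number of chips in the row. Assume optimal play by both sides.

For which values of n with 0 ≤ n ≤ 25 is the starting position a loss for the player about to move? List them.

Positions with no move are L. A position that does have a move is losing for the player to move precisely when every available move leads to a winning position for the opponent. Fill in the labels:
n=0: no move → L
n=1: no move → L
n=2: no move → L
n=3: no move → L
n=4: no move → L
n=5: no move → L
n=6: →0(L), so W
n=7: →1(L), so W
n=8: →2(L), so W
n=9: →3(L), so W
n=10: →4(L), so W
n=11: →5(L), so W
n=12: →5(L), so W
n=13: →7(W), 6(W) — all W, so L
n=14: →8(W), 7(W) — all W, so L
n=15: →9(W), 8(W) — all W, so L
n=16: →10(W), 9(W) — all W, so L
n=17: →11(W), 10(W) — all W, so L
n=18: →12(W), 11(W) — all W, so L
n=19: →13(L), so W
n=20: →14(L), so W
n=21: →15(L), so W
n=22: →16(L), so W
n=23: →17(L), so W
n=24: →18(L), so W
n=25: →18(L), so W
The losing starting values of n are exactly the entries labelled L in this table (12 of them).

0, 1, 2, 3, 4, 5, 13, 14, 15, 16, 17, 18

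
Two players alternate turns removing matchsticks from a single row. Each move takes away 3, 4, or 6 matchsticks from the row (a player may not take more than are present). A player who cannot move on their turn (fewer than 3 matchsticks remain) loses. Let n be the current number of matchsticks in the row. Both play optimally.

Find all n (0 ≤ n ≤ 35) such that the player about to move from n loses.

Build the W/L table. Terminal = L. A non-terminal position is W if it has a move to some L; otherwise it is L.
n=0: no move → L
n=1: no move → L
n=2: no move → L
n=3: →0(L), so W
n=4: →1(L), so W
n=5: →2(L), so W
n=6: →2(L), so W
n=7: →1(L), so W
n=8: →2(L), so W
n=9: →6(W), 5(W), 3(W) — all W, so L
n=10: →7(W), 6(W), 4(W) — all W, so L
n=11: →8(W), 7(W), 5(W) — all W, so L
n=12: →9(L), so W
n=13: →10(L), so W
n=14: →11(L), so W
n=15: →11(L), so W
n=16: →10(L), so W
n=17: →11(L), so W
n=18: →15(W), 14(W), 12(W) — all W, so L
n=19: →16(W), 15(W), 13(W) — all W, so L
n=20: →17(W), 16(W), 14(W) — all W, so L
n=21: →18(L), so W
n=22: →19(L), so W
n=23: →20(L), so W
n=24: →20(L), so W
n=25: →19(L), so W
n=26: →20(L), so W
n=27: →24(W), 23(W), 21(W) — all W, so L
n=28: →25(W), 24(W), 22(W) — all W, so L
n=29: →26(W), 25(W), 23(W) — all W, so L
n=30: →27(L), so W
n=31: →28(L), so W
n=32: →29(L), so W
n=33: →29(L), so W
n=34: →28(L), so W
n=35: →29(L), so W
The losing starting values of n are exactly the entries labelled L in this table (12 of them).

0, 1, 2, 9, 10, 11, 18, 19, 20, 27, 28, 29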